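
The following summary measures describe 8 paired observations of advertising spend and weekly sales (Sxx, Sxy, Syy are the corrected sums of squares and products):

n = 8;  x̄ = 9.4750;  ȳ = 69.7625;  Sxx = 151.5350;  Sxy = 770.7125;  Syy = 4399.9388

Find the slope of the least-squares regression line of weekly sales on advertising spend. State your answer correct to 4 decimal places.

b = Sxy/Sxx = 770.7125/151.535 = 5.086036

5.0860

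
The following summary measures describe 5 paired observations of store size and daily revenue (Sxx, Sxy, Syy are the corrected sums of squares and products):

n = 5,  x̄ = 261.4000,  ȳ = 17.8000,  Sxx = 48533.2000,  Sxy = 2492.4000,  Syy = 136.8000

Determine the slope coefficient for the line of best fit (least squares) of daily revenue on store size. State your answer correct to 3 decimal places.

b = Sxy/Sxx = 2492.4/48533.2 = 0.051355

0.051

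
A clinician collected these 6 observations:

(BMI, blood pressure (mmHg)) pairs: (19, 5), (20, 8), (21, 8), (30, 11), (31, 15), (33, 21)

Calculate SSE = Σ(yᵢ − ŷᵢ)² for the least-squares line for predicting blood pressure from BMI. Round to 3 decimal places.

n = 6, Σx = 154, Σy = 68, Σxy = 1911, Σx² = 4152, Σy² = 940
Sxx = Σx² − (Σx)²/n = 4152 − 3952.666667 = 199.333333
Sxy = Σxy − (Σx)(Σy)/n = 1911 − 1745.333333 = 165.666667
Syy = Σy² − (Σy)²/n = 940 − 770.666667 = 169.333333
b = Sxy/Sxx = 165.666667/199.333333 = 0.831104
SSE = Syy − b·Sxy = 169.333333 − 0.831104·165.666667 = 31.647157

31.647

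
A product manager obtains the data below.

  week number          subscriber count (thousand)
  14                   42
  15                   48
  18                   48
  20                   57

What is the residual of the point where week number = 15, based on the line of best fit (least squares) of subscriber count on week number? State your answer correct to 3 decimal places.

2.769

n = 4, Σx = 67, Σy = 195, Σxy = 3312, Σx² = 1145
Sxx = Σx² − (Σx)²/n = 1145 − 1122.25 = 22.75
Sxy = Σxy − (Σx)(Σy)/n = 3312 − 3266.25 = 45.75
b = Sxy/Sxx = 45.75/22.75 = 2.010989
a = ȳ − b·x̄ = 48.75 − 2.010989·16.75 = 15.065934
ŷ(15) = 15.065934 + 2.010989·15 = 45.230769
residual = y − ŷ = 48 − 45.230769 = 2.769231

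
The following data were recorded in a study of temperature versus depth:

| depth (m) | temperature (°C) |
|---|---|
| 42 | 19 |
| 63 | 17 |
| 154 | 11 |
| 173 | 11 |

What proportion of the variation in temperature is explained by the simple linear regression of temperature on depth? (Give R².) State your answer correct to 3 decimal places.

n = 4, Σx = 432, Σy = 58, Σxy = 5466, Σx² = 59378, Σy² = 892
Sxx = Σx² − (Σx)²/n = 59378 − 46656 = 12722
Sxy = Σxy − (Σx)(Σy)/n = 5466 − 6264 = -798
Syy = Σy² − (Σy)²/n = 892 − 841 = 51
R² = Sxy²/(Sxx·Syy) = (-798)²/(12722·51) = 0.981477

0.981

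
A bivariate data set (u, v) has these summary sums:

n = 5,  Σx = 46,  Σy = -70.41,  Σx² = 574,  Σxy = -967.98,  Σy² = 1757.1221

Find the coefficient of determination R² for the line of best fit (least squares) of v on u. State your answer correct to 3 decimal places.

0.888

Sxx = Σx² − (Σx)²/n = 574 − 423.2 = 150.8
Sxy = Σxy − (Σx)(Σy)/n = -967.98 − (-647.772) = -320.208
Syy = Σy² − (Σy)²/n = 1757.1221 − 991.51362 = 765.60848
R² = Sxy²/(Sxx·Syy) = (-320.208)²/(150.8·765.60848) = 0.888089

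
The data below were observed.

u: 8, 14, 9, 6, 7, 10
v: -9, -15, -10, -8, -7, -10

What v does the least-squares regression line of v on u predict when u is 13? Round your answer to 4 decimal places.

n = 6, Σx = 54, Σy = -59, Σxy = -569, Σx² = 526
Sxx = Σx² − (Σx)²/n = 526 − 486 = 40
Sxy = Σxy − (Σx)(Σy)/n = -569 − (-531) = -38
b = Sxy/Sxx = -38/40 = -0.95
a = ȳ − b·x̄ = -9.833333 − (-0.95)·9 = -1.283333
ŷ(13) = a + b·13 = -1.283333 + (-0.95)·13 = -13.633333

-13.6333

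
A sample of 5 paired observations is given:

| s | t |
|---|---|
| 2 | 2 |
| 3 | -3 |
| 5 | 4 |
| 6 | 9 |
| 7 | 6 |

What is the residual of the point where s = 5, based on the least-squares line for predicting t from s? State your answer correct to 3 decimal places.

-0.256

n = 5, Σx = 23, Σy = 18, Σxy = 111, Σx² = 123
Sxx = Σx² − (Σx)²/n = 123 − 105.8 = 17.2
Sxy = Σxy − (Σx)(Σy)/n = 111 − 82.8 = 28.2
b = Sxy/Sxx = 28.2/17.2 = 1.639535
a = ȳ − b·x̄ = 3.6 − 1.639535·4.6 = -3.941860
ŷ(5) = -3.941860 + 1.639535·5 = 4.255814
residual = y − ŷ = 4 − 4.255814 = -0.255814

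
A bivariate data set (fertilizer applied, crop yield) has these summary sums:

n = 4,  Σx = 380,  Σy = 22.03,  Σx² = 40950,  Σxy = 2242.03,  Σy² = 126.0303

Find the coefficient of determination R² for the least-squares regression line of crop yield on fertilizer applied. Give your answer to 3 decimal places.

0.976

Sxx = Σx² − (Σx)²/n = 40950 − 36100 = 4850
Sxy = Σxy − (Σx)(Σy)/n = 2242.03 − 2092.85 = 149.18
Syy = Σy² − (Σy)²/n = 126.0303 − 121.330225 = 4.700075
R² = Sxy²/(Sxx·Syy) = (149.18)²/(4850·4.700075) = 0.976281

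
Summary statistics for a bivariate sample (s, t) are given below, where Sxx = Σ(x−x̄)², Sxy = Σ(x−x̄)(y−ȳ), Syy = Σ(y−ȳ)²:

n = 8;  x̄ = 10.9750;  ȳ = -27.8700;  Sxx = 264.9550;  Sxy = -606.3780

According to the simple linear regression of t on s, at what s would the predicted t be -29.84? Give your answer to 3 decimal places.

b = Sxy/Sxx = -606.378/264.955 = -2.288607
a = ȳ − b·x̄ = -27.87 − (-2.288607)·10.975 = -2.752533
Set a + b·x = -29.84: x = (-29.84 − (-2.752533)) / (-2.288607) = 11.835785

11.836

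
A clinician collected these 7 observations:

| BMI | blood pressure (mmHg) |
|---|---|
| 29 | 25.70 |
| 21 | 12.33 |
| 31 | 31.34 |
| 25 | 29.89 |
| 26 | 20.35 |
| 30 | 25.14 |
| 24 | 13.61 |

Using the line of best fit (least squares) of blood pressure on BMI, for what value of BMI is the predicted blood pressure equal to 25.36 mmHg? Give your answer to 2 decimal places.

n = 7, Σx = 186, Σy = 158.36, Σxy = 4332.96, Σx² = 5020
Sxx = Σx² − (Σx)²/n = 5020 − 4942.285714 = 77.714286
Sxy = Σxy − (Σx)(Σy)/n = 4332.96 − 4207.851429 = 125.108571
b = Sxy/Sxx = 125.108571/77.714286 = 1.609853
a = ȳ − b·x̄ = 22.622857 − 1.609853·26.571429 = -20.153235
Set a + b·x = 25.36: x = (25.36 − (-20.153235)) / 1.609853 = 28.271673

28.27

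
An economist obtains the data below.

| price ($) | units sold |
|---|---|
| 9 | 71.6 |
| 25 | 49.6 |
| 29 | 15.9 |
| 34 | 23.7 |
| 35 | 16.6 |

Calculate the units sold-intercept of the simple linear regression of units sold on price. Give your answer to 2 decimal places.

92.13

n = 5, Σx = 132, Σy = 177.4, Σxy = 3732.3, Σx² = 3928
Sxx = Σx² − (Σx)²/n = 3928 − 3484.8 = 443.2
Sxy = Σxy − (Σx)(Σy)/n = 3732.3 − 4683.36 = -951.06
b = Sxy/Sxx = -951.06/443.2 = -2.145894
a = ȳ − b·x̄ = 35.48 − (-2.145894)·26.4 = 92.131588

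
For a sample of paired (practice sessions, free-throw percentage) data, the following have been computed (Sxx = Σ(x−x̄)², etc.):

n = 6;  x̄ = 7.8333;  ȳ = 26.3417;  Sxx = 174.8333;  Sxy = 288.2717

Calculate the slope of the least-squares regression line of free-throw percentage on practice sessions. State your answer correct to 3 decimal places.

1.649

b = Sxy/Sxx = 288.2717/174.8333 = 1.648837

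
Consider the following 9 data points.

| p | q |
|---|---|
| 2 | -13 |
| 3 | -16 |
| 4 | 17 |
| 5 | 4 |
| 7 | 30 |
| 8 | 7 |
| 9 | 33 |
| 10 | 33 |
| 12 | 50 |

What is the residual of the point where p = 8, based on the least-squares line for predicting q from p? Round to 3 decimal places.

-16.942

n = 9, Σx = 60, Σy = 145, Σxy = 1507, Σx² = 492
Sxx = Σx² − (Σx)²/n = 492 − 400 = 92
Sxy = Σxy − (Σx)(Σy)/n = 1507 − 966.666667 = 540.333333
b = Sxy/Sxx = 540.333333/92 = 5.873188
a = ȳ − b·x̄ = 16.111111 − 5.873188·6.666667 = -23.043478
ŷ(8) = -23.043478 + 5.873188·8 = 23.942029
residual = y − ŷ = 7 − 23.942029 = -16.942029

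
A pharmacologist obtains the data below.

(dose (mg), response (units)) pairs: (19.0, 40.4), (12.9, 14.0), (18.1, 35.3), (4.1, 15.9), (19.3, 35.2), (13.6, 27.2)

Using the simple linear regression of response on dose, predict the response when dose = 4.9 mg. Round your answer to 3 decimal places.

12.803

n = 6, Σx = 87, Σy = 168, Σxy = 2701.6, Σx² = 1429.28
Sxx = Σx² − (Σx)²/n = 1429.28 − 1261.5 = 167.78
Sxy = Σxy − (Σx)(Σy)/n = 2701.6 − 2436 = 265.6
b = Sxy/Sxx = 265.6/167.78 = 1.583025
a = ȳ − b·x̄ = 28 − 1.583025·14.5 = 5.046132
ŷ(4.9) = a + b·4.9 = 5.046132 + 1.583025·4.9 = 12.802956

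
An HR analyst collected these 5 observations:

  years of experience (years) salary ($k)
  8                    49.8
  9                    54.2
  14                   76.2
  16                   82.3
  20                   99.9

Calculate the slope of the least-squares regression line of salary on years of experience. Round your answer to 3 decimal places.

n = 5, Σx = 67, Σy = 362.4, Σxy = 5267.8, Σx² = 997
Sxx = Σx² − (Σx)²/n = 997 − 897.8 = 99.2
Sxy = Σxy − (Σx)(Σy)/n = 5267.8 − 4856.16 = 411.64
b = Sxy/Sxx = 411.64/99.2 = 4.149597

4.150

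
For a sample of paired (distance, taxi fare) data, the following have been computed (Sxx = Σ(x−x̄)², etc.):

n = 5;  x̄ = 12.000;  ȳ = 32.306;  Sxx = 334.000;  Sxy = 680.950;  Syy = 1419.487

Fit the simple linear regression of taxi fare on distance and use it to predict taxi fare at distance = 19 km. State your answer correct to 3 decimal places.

46.577

b = Sxy/Sxx = 680.95/334 = 2.038772
a = ȳ − b·x̄ = 32.306 − 2.038772·12 = 7.840731
ŷ(19) = a + b·19 = 7.840731 + 2.038772·19 = 46.577407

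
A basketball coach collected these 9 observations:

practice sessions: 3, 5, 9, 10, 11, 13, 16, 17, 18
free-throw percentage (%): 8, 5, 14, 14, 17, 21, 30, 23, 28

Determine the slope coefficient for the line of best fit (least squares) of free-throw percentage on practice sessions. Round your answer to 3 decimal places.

1.544

n = 9, Σx = 102, Σy = 160, Σxy = 2150, Σx² = 1374
Sxx = Σx² − (Σx)²/n = 1374 − 1156 = 218
Sxy = Σxy − (Σx)(Σy)/n = 2150 − 1813.333333 = 336.666667
b = Sxy/Sxx = 336.666667/218 = 1.544343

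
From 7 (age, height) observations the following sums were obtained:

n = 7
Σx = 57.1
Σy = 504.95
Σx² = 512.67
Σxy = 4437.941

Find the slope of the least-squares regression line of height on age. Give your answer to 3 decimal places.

6.802

Sxx = Σx² − (Σx)²/n = 512.67 − 465.772857 = 46.897143
Sxy = Σxy − (Σx)(Σy)/n = 4437.941 − 4118.949286 = 318.991714
b = Sxy/Sxx = 318.991714/46.897143 = 6.801943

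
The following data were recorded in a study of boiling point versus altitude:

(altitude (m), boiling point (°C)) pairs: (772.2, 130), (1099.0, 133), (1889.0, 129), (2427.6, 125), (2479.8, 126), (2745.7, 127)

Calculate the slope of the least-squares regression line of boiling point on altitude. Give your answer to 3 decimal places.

-0.003

n = 6, Σx = 11413.3, Σy = 770, Σxy = 1454842.7, Σx² = 24953933.13
Sxx = Σx² − (Σx)²/n = 24953933.13 − 21710569.481667 = 3243363.648333
Sxy = Σxy − (Σx)(Σy)/n = 1454842.7 − 1464706.833333 = -9864.133333
b = Sxy/Sxx = -9864.133333/3243363.648333 = -0.003041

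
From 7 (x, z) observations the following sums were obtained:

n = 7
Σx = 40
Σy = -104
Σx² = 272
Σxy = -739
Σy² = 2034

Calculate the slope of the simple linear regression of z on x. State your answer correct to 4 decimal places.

Sxx = Σx² − (Σx)²/n = 272 − 228.571429 = 43.428571
Sxy = Σxy − (Σx)(Σy)/n = -739 − (-594.285714) = -144.714286
b = Sxy/Sxx = -144.714286/43.428571 = -3.332237

-3.3322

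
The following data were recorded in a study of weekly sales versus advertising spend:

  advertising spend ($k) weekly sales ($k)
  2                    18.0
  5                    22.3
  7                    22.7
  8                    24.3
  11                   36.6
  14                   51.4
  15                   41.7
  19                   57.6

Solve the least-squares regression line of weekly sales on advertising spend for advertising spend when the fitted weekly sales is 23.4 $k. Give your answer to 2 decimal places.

n = 8, Σx = 81, Σy = 274.6, Σxy = 3342.9, Σx² = 1045
Sxx = Σx² − (Σx)²/n = 1045 − 820.125 = 224.875
Sxy = Σxy − (Σx)(Σy)/n = 3342.9 − 2780.325 = 562.575
b = Sxy/Sxx = 562.575/224.875 = 2.501723
a = ȳ − b·x̄ = 34.325 − 2.501723·10.125 = 8.995053
Set a + b·x = 23.4: x = (23.4 − 8.995053) / 2.501723 = 5.758010

5.76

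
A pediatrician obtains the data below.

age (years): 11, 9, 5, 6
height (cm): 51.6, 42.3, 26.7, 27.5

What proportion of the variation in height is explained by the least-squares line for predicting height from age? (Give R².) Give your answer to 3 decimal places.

0.985

n = 4, Σx = 31, Σy = 148.1, Σxy = 1246.8, Σx² = 263, Σy² = 5920.99
Sxx = Σx² − (Σx)²/n = 263 − 240.25 = 22.75
Sxy = Σxy − (Σx)(Σy)/n = 1246.8 − 1147.775 = 99.025
Syy = Σy² − (Σy)²/n = 5920.99 − 5483.4025 = 437.5875
R² = Sxy²/(Sxx·Syy) = (99.025)²/(22.75·437.5875) = 0.985016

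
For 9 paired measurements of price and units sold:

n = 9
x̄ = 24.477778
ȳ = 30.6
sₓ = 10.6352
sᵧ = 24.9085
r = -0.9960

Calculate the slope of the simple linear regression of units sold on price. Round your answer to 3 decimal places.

-2.333

b = r · sᵧ/sₓ = -0.996 · 24.9085/10.6352 = -2.332713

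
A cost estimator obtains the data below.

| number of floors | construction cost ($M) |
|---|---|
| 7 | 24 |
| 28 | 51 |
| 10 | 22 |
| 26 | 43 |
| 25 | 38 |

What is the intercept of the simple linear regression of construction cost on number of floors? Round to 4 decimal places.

12.6858

n = 5, Σx = 96, Σy = 178, Σxy = 3884, Σx² = 2234
Sxx = Σx² − (Σx)²/n = 2234 − 1843.2 = 390.8
Sxy = Σxy − (Σx)(Σy)/n = 3884 − 3417.6 = 466.4
b = Sxy/Sxx = 466.4/390.8 = 1.193449
a = ȳ − b·x̄ = 35.6 − 1.193449·19.2 = 12.685773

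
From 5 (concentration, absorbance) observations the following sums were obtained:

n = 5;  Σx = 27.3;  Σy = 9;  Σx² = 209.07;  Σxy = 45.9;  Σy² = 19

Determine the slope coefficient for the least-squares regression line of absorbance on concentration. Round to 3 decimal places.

Sxx = Σx² − (Σx)²/n = 209.07 − 149.058 = 60.012
Sxy = Σxy − (Σx)(Σy)/n = 45.9 − 49.14 = -3.24
b = Sxy/Sxx = -3.24/60.012 = -0.053989

-0.054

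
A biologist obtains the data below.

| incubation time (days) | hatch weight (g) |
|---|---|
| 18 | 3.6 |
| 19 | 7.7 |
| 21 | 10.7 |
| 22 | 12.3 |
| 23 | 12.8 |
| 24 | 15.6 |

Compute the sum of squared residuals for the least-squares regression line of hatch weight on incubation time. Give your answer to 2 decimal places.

3.97

n = 6, Σx = 127, Σy = 62.7, Σxy = 1375.2, Σx² = 2715, Σy² = 745.23
Sxx = Σx² − (Σx)²/n = 2715 − 2688.166667 = 26.833333
Sxy = Σxy − (Σx)(Σy)/n = 1375.2 − 1327.15 = 48.05
Syy = Σy² − (Σy)²/n = 745.23 − 655.215 = 90.015
b = Sxy/Sxx = 48.05/26.833333 = 1.790683
SSE = Syy − b·Sxy = 90.015 − 1.790683·48.05 = 3.972671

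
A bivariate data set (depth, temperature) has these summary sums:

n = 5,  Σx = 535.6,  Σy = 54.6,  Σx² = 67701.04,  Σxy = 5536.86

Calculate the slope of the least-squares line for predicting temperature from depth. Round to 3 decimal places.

-0.030

Sxx = Σx² − (Σx)²/n = 67701.04 − 57373.472 = 10327.568
Sxy = Σxy − (Σx)(Σy)/n = 5536.86 − 5848.752 = -311.892
b = Sxy/Sxx = -311.892/10327.568 = -0.030200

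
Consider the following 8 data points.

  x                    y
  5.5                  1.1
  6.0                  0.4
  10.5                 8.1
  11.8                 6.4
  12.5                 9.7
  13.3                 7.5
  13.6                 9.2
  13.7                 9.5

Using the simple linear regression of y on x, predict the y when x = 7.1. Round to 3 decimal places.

2.534

n = 8, Σx = 86.9, Σy = 51.9, Σxy = 645.29, Σx² = 1021.53
Sxx = Σx² − (Σx)²/n = 1021.53 − 943.95125 = 77.57875
Sxy = Σxy − (Σx)(Σy)/n = 645.29 − 563.76375 = 81.52625
b = Sxy/Sxx = 81.52625/77.57875 = 1.050884
a = ȳ − b·x̄ = 6.4875 − 1.050884·10.8625 = -4.927725
ŷ(7.1) = a + b·7.1 = -4.927725 + 1.050884·7.1 = 2.533550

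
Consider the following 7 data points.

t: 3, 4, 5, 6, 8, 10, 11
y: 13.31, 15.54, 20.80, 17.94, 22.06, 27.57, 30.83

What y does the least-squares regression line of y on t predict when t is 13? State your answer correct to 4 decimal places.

n = 7, Σx = 47, Σy = 148.05, Σxy = 1105.04, Σx² = 371
Sxx = Σx² − (Σx)²/n = 371 − 315.571429 = 55.428571
Sxy = Σxy − (Σx)(Σy)/n = 1105.04 − 994.05 = 110.99
b = Sxy/Sxx = 110.99/55.428571 = 2.002397
a = ȳ − b·x̄ = 21.15 − 2.002397·6.714286 = 7.705335
ŷ(13) = a + b·13 = 7.705335 + 2.002397·13 = 33.736495

33.7365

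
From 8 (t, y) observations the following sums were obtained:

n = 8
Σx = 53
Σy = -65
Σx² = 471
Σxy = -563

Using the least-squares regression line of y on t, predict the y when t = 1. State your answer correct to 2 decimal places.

Sxx = Σx² − (Σx)²/n = 471 − 351.125 = 119.875
Sxy = Σxy − (Σx)(Σy)/n = -563 − (-430.625) = -132.375
b = Sxy/Sxx = -132.375/119.875 = -1.104275
a = ȳ − b·x̄ = -8.125 − (-1.104275)·6.625 = -0.809176
ŷ(1) = a + b·1 = -0.809176 + (-1.104275)·1 = -1.913452

-1.91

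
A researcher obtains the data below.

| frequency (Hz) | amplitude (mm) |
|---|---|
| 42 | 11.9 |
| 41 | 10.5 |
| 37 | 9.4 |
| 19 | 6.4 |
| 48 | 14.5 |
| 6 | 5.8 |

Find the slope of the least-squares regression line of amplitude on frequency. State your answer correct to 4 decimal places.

0.1903

n = 6, Σx = 193, Σy = 58.5, Σxy = 2130.5, Σx² = 7515
Sxx = Σx² − (Σx)²/n = 7515 − 6208.166667 = 1306.833333
Sxy = Σxy − (Σx)(Σy)/n = 2130.5 − 1881.75 = 248.75
b = Sxy/Sxx = 248.75/1306.833333 = 0.190346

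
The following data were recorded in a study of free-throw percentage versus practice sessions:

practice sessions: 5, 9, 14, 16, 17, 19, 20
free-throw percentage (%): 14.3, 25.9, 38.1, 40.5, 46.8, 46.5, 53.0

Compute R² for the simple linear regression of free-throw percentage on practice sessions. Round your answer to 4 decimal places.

0.9817

n = 7, Σx = 100, Σy = 265.1, Σxy = 4225.1, Σx² = 1608, Σy² = 11128.65
Sxx = Σx² − (Σx)²/n = 1608 − 1428.571429 = 179.428571
Sxy = Σxy − (Σx)(Σy)/n = 4225.1 − 3787.142857 = 437.957143
Syy = Σy² − (Σy)²/n = 11128.65 − 10039.715714 = 1088.934286
R² = Sxy²/(Sxx·Syy) = (437.957143)²/(179.428571·1088.934286) = 0.981680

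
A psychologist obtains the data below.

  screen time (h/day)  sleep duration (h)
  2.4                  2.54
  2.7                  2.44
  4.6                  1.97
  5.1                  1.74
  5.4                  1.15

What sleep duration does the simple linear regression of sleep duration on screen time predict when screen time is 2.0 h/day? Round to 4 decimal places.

2.7354

n = 5, Σx = 20.2, Σy = 9.84, Σxy = 36.83, Σx² = 89.38
Sxx = Σx² − (Σx)²/n = 89.38 − 81.608 = 7.772
Sxy = Σxy − (Σx)(Σy)/n = 36.83 − 39.7536 = -2.9236
b = Sxy/Sxx = -2.9236/7.772 = -0.376171
a = ȳ − b·x̄ = 1.968 − (-0.376171)·4.04 = 3.487730
ŷ(2.0) = a + b·2.0 = 3.487730 + (-0.376171)·2 = 2.735389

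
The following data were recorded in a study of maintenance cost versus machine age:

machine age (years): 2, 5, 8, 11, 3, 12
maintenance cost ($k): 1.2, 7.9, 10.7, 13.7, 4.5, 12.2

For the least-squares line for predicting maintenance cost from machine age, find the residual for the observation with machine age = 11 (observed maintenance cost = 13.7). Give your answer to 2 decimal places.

0.77

n = 6, Σx = 41, Σy = 50.2, Σxy = 438.1, Σx² = 367
Sxx = Σx² − (Σx)²/n = 367 − 280.166667 = 86.833333
Sxy = Σxy − (Σx)(Σy)/n = 438.1 − 343.033333 = 95.066667
b = Sxy/Sxx = 95.066667/86.833333 = 1.094818
a = ȳ − b·x̄ = 8.366667 − 1.094818·6.833333 = 0.885413
ŷ(11) = 0.885413 + 1.094818·11 = 12.928407
residual = y − ŷ = 13.7 − 12.928407 = 0.771593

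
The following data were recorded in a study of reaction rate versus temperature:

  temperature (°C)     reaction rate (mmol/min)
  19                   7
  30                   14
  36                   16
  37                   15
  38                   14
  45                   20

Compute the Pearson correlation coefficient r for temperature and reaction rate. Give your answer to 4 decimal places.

0.9508

n = 6, Σx = 205, Σy = 86, Σxy = 3116, Σx² = 7395, Σy² = 1322
Sxx = Σx² − (Σx)²/n = 7395 − 7004.166667 = 390.833333
Sxy = Σxy − (Σx)(Σy)/n = 3116 − 2938.333333 = 177.666667
Syy = Σy² − (Σy)²/n = 1322 − 1232.666667 = 89.333333
r = Sxy/√(Sxx·Syy) = 177.666667/√(34914.444444) = 177.666667/186.854073 = 0.950831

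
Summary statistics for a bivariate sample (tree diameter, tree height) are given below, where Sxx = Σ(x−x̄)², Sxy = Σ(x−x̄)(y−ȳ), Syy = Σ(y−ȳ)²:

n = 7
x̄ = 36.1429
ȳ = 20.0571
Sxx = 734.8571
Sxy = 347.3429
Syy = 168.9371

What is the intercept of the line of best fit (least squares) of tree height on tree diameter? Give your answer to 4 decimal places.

b = Sxy/Sxx = 347.3429/734.8571 = 0.472667
a = ȳ − b·x̄ = 20.0571 − 0.472667·36.1429 = 2.973534

2.9735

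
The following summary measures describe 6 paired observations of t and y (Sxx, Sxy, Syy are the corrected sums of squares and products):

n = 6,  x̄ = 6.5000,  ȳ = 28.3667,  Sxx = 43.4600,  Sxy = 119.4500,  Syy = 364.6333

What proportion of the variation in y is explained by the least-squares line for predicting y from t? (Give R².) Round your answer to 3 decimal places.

R² = Sxy²/(Sxx·Syy) = (119.45)²/(43.46·364.6333) = 0.900381

0.900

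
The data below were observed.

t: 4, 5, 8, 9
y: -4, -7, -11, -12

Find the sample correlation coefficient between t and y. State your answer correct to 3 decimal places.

-0.985

n = 4, Σx = 26, Σy = -34, Σxy = -247, Σx² = 186, Σy² = 330
Sxx = Σx² − (Σx)²/n = 186 − 169 = 17
Sxy = Σxy − (Σx)(Σy)/n = -247 − (-221) = -26
Syy = Σy² − (Σy)²/n = 330 − 289 = 41
r = Sxy/√(Sxx·Syy) = -26/√(697) = -26/26.400758 = -0.984820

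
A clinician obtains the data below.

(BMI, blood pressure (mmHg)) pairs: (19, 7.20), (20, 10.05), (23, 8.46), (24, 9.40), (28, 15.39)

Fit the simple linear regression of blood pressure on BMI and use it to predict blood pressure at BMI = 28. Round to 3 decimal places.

13.939

n = 5, Σx = 114, Σy = 50.5, Σxy = 1188.9, Σx² = 2650
Sxx = Σx² − (Σx)²/n = 2650 − 2599.2 = 50.8
Sxy = Σxy − (Σx)(Σy)/n = 1188.9 − 1151.4 = 37.5
b = Sxy/Sxx = 37.5/50.8 = 0.738189
a = ȳ − b·x̄ = 10.1 − 0.738189·22.8 = -6.730709
ŷ(28) = a + b·28 = -6.730709 + 0.738189·28 = 13.938583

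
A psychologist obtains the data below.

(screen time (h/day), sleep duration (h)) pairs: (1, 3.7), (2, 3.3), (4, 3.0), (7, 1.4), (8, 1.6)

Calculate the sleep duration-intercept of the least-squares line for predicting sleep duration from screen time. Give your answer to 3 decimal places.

n = 5, Σx = 22, Σy = 13, Σxy = 44.9, Σx² = 134
Sxx = Σx² − (Σx)²/n = 134 − 96.8 = 37.2
Sxy = Σxy − (Σx)(Σy)/n = 44.9 − 57.2 = -12.3
b = Sxy/Sxx = -12.3/37.2 = -0.330645
a = ȳ − b·x̄ = 2.6 − (-0.330645)·4.4 = 4.054839

4.055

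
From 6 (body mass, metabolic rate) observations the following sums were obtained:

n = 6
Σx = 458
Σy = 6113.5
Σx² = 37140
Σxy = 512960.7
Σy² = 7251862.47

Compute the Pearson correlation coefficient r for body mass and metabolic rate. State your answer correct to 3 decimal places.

Sxx = Σx² − (Σx)²/n = 37140 − 34960.666667 = 2179.333333
Sxy = Σxy − (Σx)(Σy)/n = 512960.7 − 466663.833333 = 46296.866667
Syy = Σy² − (Σy)²/n = 7251862.47 − 6229147.041667 = 1022715.428333
r = Sxy/√(Sxx·Syy) = 46296.866667/√(2228837823.481111) = 46296.866667/47210.568981 = 0.980646

0.981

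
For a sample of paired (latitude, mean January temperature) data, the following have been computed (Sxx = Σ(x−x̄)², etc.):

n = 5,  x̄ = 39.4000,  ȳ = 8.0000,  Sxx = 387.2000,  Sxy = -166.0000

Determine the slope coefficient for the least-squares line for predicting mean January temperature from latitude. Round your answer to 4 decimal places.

-0.4287

b = Sxy/Sxx = -166/387.2 = -0.428719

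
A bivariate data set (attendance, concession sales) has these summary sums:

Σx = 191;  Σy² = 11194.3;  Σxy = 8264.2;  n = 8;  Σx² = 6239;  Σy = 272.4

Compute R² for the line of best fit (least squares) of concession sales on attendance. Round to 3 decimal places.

0.962

Sxx = Σx² − (Σx)²/n = 6239 − 4560.125 = 1678.875
Sxy = Σxy − (Σx)(Σy)/n = 8264.2 − 6503.55 = 1760.65
Syy = Σy² − (Σy)²/n = 11194.3 − 9275.22 = 1919.08
R² = Sxy²/(Sxx·Syy) = (1760.65)²/(1678.875·1919.08) = 0.962132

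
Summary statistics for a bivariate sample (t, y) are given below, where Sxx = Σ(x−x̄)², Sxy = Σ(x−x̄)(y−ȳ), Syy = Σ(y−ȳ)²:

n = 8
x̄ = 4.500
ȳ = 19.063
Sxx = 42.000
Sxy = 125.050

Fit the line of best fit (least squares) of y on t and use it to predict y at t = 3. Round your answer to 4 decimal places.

b = Sxy/Sxx = 125.05/42 = 2.977381
a = ȳ − b·x̄ = 19.063 − 2.977381·4.5 = 5.664786
ŷ(3) = a + b·3 = 5.664786 + 2.977381·3 = 14.596929

14.5969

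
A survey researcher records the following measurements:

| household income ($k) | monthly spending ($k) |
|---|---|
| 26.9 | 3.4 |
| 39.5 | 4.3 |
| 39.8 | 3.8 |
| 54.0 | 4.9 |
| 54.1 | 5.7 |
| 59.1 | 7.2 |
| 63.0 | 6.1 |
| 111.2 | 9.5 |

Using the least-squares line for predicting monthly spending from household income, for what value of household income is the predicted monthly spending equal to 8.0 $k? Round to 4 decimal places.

87.5509

n = 8, Σx = 447.6, Σy = 44.9, Σxy = 2851.74, Σx² = 29537.96
Sxx = Σx² − (Σx)²/n = 29537.96 − 25043.22 = 4494.74
Sxy = Σxy − (Σx)(Σy)/n = 2851.74 − 2512.155 = 339.585
b = Sxy/Sxx = 339.585/4494.74 = 0.075552
a = ȳ − b·x̄ = 5.6125 − 0.075552·55.95 = 1.385385
Set a + b·x = 8.0: x = (8.0 − 1.385385) / 0.075552 = 87.550900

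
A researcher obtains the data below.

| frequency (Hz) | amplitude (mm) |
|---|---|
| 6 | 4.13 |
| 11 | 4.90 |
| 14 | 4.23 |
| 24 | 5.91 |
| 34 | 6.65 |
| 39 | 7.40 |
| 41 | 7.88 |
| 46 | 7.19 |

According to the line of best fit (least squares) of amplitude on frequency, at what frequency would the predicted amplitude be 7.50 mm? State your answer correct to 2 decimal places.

42.68

n = 8, Σx = 215, Σy = 48.29, Σxy = 1448.26, Σx² = 7403
Sxx = Σx² − (Σx)²/n = 7403 − 5778.125 = 1624.875
Sxy = Σxy − (Σx)(Σy)/n = 1448.26 − 1297.79375 = 150.46625
b = Sxy/Sxx = 150.46625/1624.875 = 0.092602
a = ȳ − b·x̄ = 6.03625 − 0.092602·26.875 = 3.547578
Set a + b·x = 7.50: x = (7.50 − 3.547578) / 0.092602 = 42.681939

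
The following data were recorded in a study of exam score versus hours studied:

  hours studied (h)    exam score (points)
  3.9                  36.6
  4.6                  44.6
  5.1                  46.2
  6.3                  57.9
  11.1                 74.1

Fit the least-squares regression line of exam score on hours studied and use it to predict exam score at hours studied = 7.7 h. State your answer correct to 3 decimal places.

59.249

n = 5, Σx = 31, Σy = 259.4, Σxy = 1770.8, Σx² = 225.28
Sxx = Σx² − (Σx)²/n = 225.28 − 192.2 = 33.08
Sxy = Σxy − (Σx)(Σy)/n = 1770.8 − 1608.28 = 162.52
b = Sxy/Sxx = 162.52/33.08 = 4.912938
a = ȳ − b·x̄ = 51.88 − 4.912938·6.2 = 21.419782
ŷ(7.7) = a + b·7.7 = 21.419782 + 4.912938·7.7 = 59.249407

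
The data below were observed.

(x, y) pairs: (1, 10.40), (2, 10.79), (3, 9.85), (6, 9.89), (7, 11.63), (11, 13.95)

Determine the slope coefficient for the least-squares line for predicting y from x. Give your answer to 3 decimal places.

n = 6, Σx = 30, Σy = 66.51, Σxy = 355.73, Σx² = 220
Sxx = Σx² − (Σx)²/n = 220 − 150 = 70
Sxy = Σxy − (Σx)(Σy)/n = 355.73 − 332.55 = 23.18
b = Sxy/Sxx = 23.18/70 = 0.331143

0.331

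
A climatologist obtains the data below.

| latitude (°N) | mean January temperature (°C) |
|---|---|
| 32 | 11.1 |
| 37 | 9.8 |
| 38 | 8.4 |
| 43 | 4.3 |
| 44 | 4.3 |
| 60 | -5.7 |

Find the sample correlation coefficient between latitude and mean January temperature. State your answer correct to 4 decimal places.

n = 6, Σx = 254, Σy = 32.2, Σxy = 1069.1, Σx² = 11222, Σy² = 359.28
Sxx = Σx² − (Σx)²/n = 11222 − 10752.666667 = 469.333333
Sxy = Σxy − (Σx)(Σy)/n = 1069.1 − 1363.133333 = -294.033333
Syy = Σy² − (Σy)²/n = 359.28 − 172.806667 = 186.473333
r = Sxy/√(Sxx·Syy) = -294.033333/√(87518.151111) = -294.033333/295.834669 = -0.993911

-0.9939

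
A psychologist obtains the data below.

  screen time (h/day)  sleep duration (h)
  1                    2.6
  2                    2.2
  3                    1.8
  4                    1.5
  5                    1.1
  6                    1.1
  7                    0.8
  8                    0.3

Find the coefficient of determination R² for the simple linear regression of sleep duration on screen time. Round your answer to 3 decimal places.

n = 8, Σx = 36, Σy = 11.4, Σxy = 38.5, Σx² = 204, Σy² = 20.24
Sxx = Σx² − (Σx)²/n = 204 − 162 = 42
Sxy = Σxy − (Σx)(Σy)/n = 38.5 − 51.3 = -12.8
Syy = Σy² − (Σy)²/n = 20.24 − 16.245 = 3.995
R² = Sxy²/(Sxx·Syy) = (-12.8)²/(42·3.995) = 0.976459

0.976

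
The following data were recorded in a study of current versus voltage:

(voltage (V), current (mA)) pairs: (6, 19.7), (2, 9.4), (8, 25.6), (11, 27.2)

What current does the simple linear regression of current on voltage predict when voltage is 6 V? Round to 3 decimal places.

n = 4, Σx = 27, Σy = 81.9, Σxy = 641, Σx² = 225
Sxx = Σx² − (Σx)²/n = 225 − 182.25 = 42.75
Sxy = Σxy − (Σx)(Σy)/n = 641 − 552.825 = 88.175
b = Sxy/Sxx = 88.175/42.75 = 2.062573
a = ȳ − b·x̄ = 20.475 − 2.062573·6.75 = 6.552632
ŷ(6) = a + b·6 = 6.552632 + 2.062573·6 = 18.928070

18.928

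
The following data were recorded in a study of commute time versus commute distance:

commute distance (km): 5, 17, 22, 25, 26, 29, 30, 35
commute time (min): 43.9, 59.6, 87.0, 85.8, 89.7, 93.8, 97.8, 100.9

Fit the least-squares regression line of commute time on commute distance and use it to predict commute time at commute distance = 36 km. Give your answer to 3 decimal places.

108.151

n = 8, Σx = 189, Σy = 658.5, Σxy = 16809.6, Σx² = 5065
Sxx = Σx² − (Σx)²/n = 5065 − 4465.125 = 599.875
Sxy = Σxy − (Σx)(Σy)/n = 16809.6 − 15557.0625 = 1252.5375
b = Sxy/Sxx = 1252.5375/599.875 = 2.087997
a = ȳ − b·x̄ = 82.3125 − 2.087997·23.625 = 32.983559
ŷ(36) = a + b·36 = 32.983559 + 2.087997·36 = 108.151469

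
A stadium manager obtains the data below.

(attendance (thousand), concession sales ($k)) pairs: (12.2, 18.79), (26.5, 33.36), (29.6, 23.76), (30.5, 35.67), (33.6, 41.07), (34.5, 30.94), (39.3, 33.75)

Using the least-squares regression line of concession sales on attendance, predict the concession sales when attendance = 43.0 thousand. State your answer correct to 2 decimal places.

39.41

n = 7, Σx = 206.2, Σy = 217.34, Σxy = 6678.266, Σx² = 6521.2
Sxx = Σx² − (Σx)²/n = 6521.2 − 6074.062857 = 447.137143
Sxy = Σxy − (Σx)(Σy)/n = 6678.266 − 6402.215429 = 276.050571
b = Sxy/Sxx = 276.050571/447.137143 = 0.617373
a = ȳ − b·x̄ = 31.048571 − 0.617373·29.457143 = 12.862515
ŷ(43.0) = a + b·43.0 = 12.862515 + 0.617373·43 = 39.409571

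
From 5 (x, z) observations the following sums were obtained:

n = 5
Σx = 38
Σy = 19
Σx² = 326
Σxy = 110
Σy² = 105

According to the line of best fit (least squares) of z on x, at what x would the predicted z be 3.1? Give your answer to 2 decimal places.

8.36

Sxx = Σx² − (Σx)²/n = 326 − 288.8 = 37.2
Sxy = Σxy − (Σx)(Σy)/n = 110 − 144.4 = -34.4
b = Sxy/Sxx = -34.4/37.2 = -0.924731
a = ȳ − b·x̄ = 3.8 − (-0.924731)·7.6 = 10.827957
Set a + b·x = 3.1: x = (3.1 − 10.827957) / (-0.924731) = 8.356977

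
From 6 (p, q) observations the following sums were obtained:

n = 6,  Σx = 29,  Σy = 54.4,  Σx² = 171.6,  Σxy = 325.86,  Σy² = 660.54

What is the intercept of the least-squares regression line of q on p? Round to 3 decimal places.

Sxx = Σx² − (Σx)²/n = 171.6 − 140.166667 = 31.433333
Sxy = Σxy − (Σx)(Σy)/n = 325.86 − 262.933333 = 62.926667
b = Sxy/Sxx = 62.926667/31.433333 = 2.001909
a = ȳ − b·x̄ = 9.066667 − 2.001909·4.833333 = -0.609226

-0.609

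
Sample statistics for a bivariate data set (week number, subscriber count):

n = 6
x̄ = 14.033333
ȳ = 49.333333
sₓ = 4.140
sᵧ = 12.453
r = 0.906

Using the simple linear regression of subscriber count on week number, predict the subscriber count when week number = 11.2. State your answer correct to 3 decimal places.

b = r · sᵧ/sₓ = 0.906 · 12.453/4.14 = 2.725222
a = ȳ − b·x̄ = 49.333333 − 2.725222·14.033333 = 11.089389
ŷ(11.2) = a + b·11.2 = 11.089389 + 2.725222·11.2 = 41.611872

41.612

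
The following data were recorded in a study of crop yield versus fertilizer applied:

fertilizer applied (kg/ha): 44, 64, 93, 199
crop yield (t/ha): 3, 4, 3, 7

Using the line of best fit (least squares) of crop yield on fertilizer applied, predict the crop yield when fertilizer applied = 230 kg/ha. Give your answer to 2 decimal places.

7.53

n = 4, Σx = 400, Σy = 17, Σxy = 2060, Σx² = 54282
Sxx = Σx² − (Σx)²/n = 54282 − 40000 = 14282
Sxy = Σxy − (Σx)(Σy)/n = 2060 − 1700 = 360
b = Sxy/Sxx = 360/14282 = 0.025207
a = ȳ − b·x̄ = 4.25 − 0.025207·100 = 1.729345
ŷ(230) = a + b·230 = 1.729345 + 0.025207·230 = 7.526852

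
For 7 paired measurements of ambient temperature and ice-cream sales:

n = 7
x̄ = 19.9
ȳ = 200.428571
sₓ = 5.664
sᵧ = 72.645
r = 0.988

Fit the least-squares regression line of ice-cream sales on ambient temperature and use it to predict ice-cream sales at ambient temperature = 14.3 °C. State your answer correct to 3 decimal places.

129.466

b = r · sᵧ/sₓ = 0.988 · 72.645/5.664 = 12.671833
a = ȳ − b·x̄ = 200.428571 − 12.671833·19.9 = -51.740898
ŷ(14.3) = a + b·14.3 = -51.740898 + 12.671833·14.3 = 129.466308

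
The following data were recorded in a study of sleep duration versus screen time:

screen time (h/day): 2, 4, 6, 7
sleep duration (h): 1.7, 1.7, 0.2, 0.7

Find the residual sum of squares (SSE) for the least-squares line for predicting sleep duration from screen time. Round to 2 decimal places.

0.53

n = 4, Σx = 19, Σy = 4.3, Σxy = 16.3, Σx² = 105, Σy² = 6.31
Sxx = Σx² − (Σx)²/n = 105 − 90.25 = 14.75
Sxy = Σxy − (Σx)(Σy)/n = 16.3 − 20.425 = -4.125
Syy = Σy² − (Σy)²/n = 6.31 − 4.6225 = 1.6875
b = Sxy/Sxx = -4.125/14.75 = -0.279661
SSE = Syy − b·Sxy = 1.6875 − (-0.279661)·(-4.125) = 0.533898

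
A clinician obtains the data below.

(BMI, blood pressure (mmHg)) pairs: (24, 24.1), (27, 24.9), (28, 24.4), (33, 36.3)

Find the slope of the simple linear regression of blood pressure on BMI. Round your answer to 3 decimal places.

n = 4, Σx = 112, Σy = 109.7, Σxy = 3131.8, Σx² = 3178
Sxx = Σx² − (Σx)²/n = 3178 − 3136 = 42
Sxy = Σxy − (Σx)(Σy)/n = 3131.8 − 3071.6 = 60.2
b = Sxy/Sxx = 60.2/42 = 1.433333

1.433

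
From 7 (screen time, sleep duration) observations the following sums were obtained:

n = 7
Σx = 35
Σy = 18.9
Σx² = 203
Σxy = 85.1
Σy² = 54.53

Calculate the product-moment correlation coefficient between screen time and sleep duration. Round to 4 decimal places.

-0.9495

Sxx = Σx² − (Σx)²/n = 203 − 175 = 28
Sxy = Σxy − (Σx)(Σy)/n = 85.1 − 94.5 = -9.4
Syy = Σy² − (Σy)²/n = 54.53 − 51.03 = 3.5
r = Sxy/√(Sxx·Syy) = -9.4/√(98) = -9.4/9.899495 = -0.949543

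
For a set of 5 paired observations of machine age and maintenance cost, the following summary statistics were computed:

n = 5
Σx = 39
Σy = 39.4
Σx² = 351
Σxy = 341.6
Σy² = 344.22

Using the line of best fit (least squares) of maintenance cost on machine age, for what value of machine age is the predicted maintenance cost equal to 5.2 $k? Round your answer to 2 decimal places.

4.14

Sxx = Σx² − (Σx)²/n = 351 − 304.2 = 46.8
Sxy = Σxy − (Σx)(Σy)/n = 341.6 − 307.32 = 34.28
b = Sxy/Sxx = 34.28/46.8 = 0.732479
a = ȳ − b·x̄ = 7.88 − 0.732479·7.8 = 2.166667
Set a + b·x = 5.2: x = (5.2 − 2.166667) / 0.732479 = 4.141190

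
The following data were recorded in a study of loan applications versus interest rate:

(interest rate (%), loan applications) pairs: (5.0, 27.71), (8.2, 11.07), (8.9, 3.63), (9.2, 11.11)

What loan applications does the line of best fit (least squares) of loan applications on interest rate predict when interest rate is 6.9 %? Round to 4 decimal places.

n = 4, Σx = 31.3, Σy = 53.52, Σxy = 363.843, Σx² = 256.09
Sxx = Σx² − (Σx)²/n = 256.09 − 244.9225 = 11.1675
Sxy = Σxy − (Σx)(Σy)/n = 363.843 − 418.794 = -54.951
b = Sxy/Sxx = -54.951/11.1675 = -4.920618
a = ȳ − b·x̄ = 13.38 − (-4.920618)·7.825 = 51.883835
ŷ(6.9) = a + b·6.9 = 51.883835 + (-4.920618)·6.9 = 17.931572

17.9316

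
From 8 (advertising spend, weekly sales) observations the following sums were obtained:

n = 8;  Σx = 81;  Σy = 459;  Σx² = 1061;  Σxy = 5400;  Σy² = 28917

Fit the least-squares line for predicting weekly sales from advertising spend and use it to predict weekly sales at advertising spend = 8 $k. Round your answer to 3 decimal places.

50.735

Sxx = Σx² − (Σx)²/n = 1061 − 820.125 = 240.875
Sxy = Σxy − (Σx)(Σy)/n = 5400 − 4647.375 = 752.625
b = Sxy/Sxx = 752.625/240.875 = 3.124546
a = ȳ − b·x̄ = 57.375 − 3.124546·10.125 = 25.738972
ŷ(8) = a + b·8 = 25.738972 + 3.124546·8 = 50.735340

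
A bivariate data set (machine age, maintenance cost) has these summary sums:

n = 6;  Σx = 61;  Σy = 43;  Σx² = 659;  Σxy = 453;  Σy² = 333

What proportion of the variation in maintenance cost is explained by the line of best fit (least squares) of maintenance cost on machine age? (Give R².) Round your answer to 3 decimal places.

Sxx = Σx² − (Σx)²/n = 659 − 620.166667 = 38.833333
Sxy = Σxy − (Σx)(Σy)/n = 453 − 437.166667 = 15.833333
Syy = Σy² − (Σy)²/n = 333 − 308.166667 = 24.833333
R² = Sxy²/(Sxx·Syy) = (15.833333)²/(38.833333·24.833333) = 0.259959

0.260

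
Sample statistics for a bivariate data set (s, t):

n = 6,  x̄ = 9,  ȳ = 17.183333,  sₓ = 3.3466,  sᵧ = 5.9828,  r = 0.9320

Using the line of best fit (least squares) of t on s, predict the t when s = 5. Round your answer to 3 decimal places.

10.519

b = r · sᵧ/sₓ = 0.932 · 5.9828/3.3466 = 1.666160
a = ȳ − b·x̄ = 17.183333 − 1.666160·9 = 2.187897
ŷ(5) = a + b·5 = 2.187897 + 1.666160·5 = 10.518695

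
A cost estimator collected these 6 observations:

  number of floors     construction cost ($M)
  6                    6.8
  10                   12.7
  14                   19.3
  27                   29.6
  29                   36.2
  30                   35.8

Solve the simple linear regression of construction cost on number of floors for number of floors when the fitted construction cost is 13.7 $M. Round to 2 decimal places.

n = 6, Σx = 116, Σy = 140.4, Σxy = 3361, Σx² = 2802
Sxx = Σx² − (Σx)²/n = 2802 − 2242.666667 = 559.333333
Sxy = Σxy − (Σx)(Σy)/n = 3361 − 2714.4 = 646.6
b = Sxy/Sxx = 646.6/559.333333 = 1.156019
a = ȳ − b·x̄ = 23.4 − 1.156019·19.333333 = 1.050298
Set a + b·x = 13.7: x = (13.7 − 1.050298) / 1.156019 = 10.942468

10.94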